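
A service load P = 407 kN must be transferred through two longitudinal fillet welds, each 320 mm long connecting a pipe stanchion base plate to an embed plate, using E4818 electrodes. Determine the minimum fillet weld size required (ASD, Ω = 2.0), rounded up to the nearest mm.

E48XX → F_EXX = 480 MPa.
Total weld length L = 640 mm.
Required throat t_e = P × Ω / (0.6 F_EXX × L) = 407 × 2.0 / (0.6 × 480 × 640 × 10⁻³) = 4.416 mm.
Required leg w = t_e / 0.707 = 6.246 mm → use 7 mm.

w = 7 mm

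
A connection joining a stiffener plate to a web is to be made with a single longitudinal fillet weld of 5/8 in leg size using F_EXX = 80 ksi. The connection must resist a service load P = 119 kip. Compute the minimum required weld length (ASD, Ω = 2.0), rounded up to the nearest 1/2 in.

Throat t_e = 0.707 × 0.625 = 0.4419 in.
r_n/Ω = (0.6 × 80 × 0.4419) / 2.0 = 10.6 kip/in.
L_req = P / (r_n/Ω) = 119 / 10.6 = 11.22 in total.
Round up → use L = 11.5 in.

L = 11.5 in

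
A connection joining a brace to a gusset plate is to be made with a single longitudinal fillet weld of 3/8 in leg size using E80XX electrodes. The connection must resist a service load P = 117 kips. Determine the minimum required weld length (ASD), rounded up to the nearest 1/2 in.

L = 18.5 in

E80XX → F_EXX = 80 ksi.
Throat t_e = 0.707 × 0.375 = 0.2651 in.
r_n/Ω = (0.6 × 80 × 0.2651) / 2.0 = 6.363 kip/in.
L_req = P / (r_n/Ω) = 117 / 6.363 = 18.39 in total.
Round up → use L = 18.5 in.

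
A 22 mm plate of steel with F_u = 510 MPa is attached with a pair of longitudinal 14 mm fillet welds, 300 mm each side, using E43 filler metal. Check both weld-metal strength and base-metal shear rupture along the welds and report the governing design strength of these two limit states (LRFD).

φR_n ≈ 1150 kN (weld metal governs)

E43XX → F_EXX = 430 MPa.
t_e = 0.707 × 14 = 9.898 mm; L = 600 mm.
Weld metal: φR_n = 0.75 × 0.6 × 430 × 9.898 × 600 × 10⁻³ = 1149 kN.
Base metal (shear rupture): φR_n = 0.75 × 0.6 × 510 × 22 × 600 × 10⁻³ = 3029 kN.
Governing: weld metal.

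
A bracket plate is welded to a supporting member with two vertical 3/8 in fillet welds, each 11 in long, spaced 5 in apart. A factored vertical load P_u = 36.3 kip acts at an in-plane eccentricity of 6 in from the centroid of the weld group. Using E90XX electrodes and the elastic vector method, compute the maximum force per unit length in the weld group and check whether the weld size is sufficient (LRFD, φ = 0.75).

f_max ≈ 4.6 kip/in; adequate

E90XX → F_EXX = 90 ksi.
Total weld length L_w = 22 in. Treat welds as unit-width lines.
Polar moment about centroid: J = 2[d³/12 + d(b/2)²] = 2[11³/12 + 11×2.5²] = 359.3 in³.
Direct shear f_v = P/L_w = 36.3 / 22 = 1.65 kip/in (vertical).
Torsion M = P·e = 36.3 × 6 = 217.8 kip·in.
Critical point at (x, y) = (2.5, 5.5) from centroid. f_tx = M·y/J = 3.334 kip/in; f_ty = M·x/J = 1.515 kip/in.
Resultant f_max = √[f_tx² + (f_v + f_ty)²] = √[3.334² + (1.65 + 1.515)²] = 4.597 kip/in.
Capacity per unit length: φr_n = 0.75 × 0.6 × 90 × (0.707 × 0.375) = 10.74 kip/in.
4.597 ≤ 10.74 → adequate.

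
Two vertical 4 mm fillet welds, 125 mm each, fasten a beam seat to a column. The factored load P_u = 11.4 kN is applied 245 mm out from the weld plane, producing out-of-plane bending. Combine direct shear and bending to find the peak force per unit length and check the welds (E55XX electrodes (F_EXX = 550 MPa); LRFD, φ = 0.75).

L_w = 2 × 125 = 250 mm; section modulus (unit throat) S = 2 × L²/6 = 5208 mm².
Direct shear f_v = P/L_w = 11.4×10³/250 = 45.6 N/mm.
Moment M = P × e = 11.4×10³ × 245 = 2793000 N·mm; bending f_b = M/S = 536.3 N/mm.
f_max = √(f_v² + f_b²) = √(45.6² + 536.3²) = 538.2 N/mm.
φr_n = 0.75 × 0.6 × 550 × (0.707 × 4) = 699.9 N/mm → adequate.

f_max ≈ 538 N/mm; adequate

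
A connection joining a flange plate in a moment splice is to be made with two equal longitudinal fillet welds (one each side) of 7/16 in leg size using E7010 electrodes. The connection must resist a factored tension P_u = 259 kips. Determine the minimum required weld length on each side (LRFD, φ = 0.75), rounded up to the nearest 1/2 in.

E70XX → F_EXX = 70 ksi.
Throat t_e = 0.707 × 0.4375 = 0.3093 in.
φr_n = 0.75 × 0.6 × 70 × 0.3093 = 9.743 kips/in.
L_req = P_u / φr_n = 259 / 9.743 = 26.58 in total.
Per side: 26.58 / 2 = 13.29 in.
Round up → use L = 13.5 in on each side.

L = 13.5 in on each side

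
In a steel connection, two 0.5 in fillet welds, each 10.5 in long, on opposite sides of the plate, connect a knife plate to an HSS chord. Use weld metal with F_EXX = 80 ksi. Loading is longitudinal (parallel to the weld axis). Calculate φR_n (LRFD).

Effective throat t_e = 0.707 × 0.5 = 0.3535 in.
Total length L = 21 in; A_we = 0.3535 × 21 = 7.423 in².
F_nw = 0.6 F_EXX = 0.6 × 80 = 48 ksi.
φR_n = 0.75 × 48 × 7.423 = 267.2 kip.

φR_n ≈ 267 kip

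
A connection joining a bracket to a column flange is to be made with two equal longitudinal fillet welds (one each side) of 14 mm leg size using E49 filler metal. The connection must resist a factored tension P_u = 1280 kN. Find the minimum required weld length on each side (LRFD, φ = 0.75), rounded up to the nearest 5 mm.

E49XX → F_EXX = 490 MPa.
Throat t_e = 0.707 × 14 = 9.898 mm.
φr_n = 0.75 × 0.6 × 490 × 9.898 × 10⁻³ = 2.183 kN/mm.
L_req = P_u / φr_n = 1280 / 2.183 = 586.5 mm total.
Per side: 586.5 / 2 = 293.2 mm.
Round up → use L = 295 mm on each side.

L = 295 mm on each side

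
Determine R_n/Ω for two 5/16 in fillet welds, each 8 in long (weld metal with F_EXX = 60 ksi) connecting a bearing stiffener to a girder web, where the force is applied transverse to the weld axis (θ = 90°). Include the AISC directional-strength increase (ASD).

t_e = 0.707 × 0.3125 = 0.2209 in; A_we = 0.2209 × 16 = 3.535 in².
Directional factor: 1.0 + 0.5 sin^1.5(90°) = 1.5.
F_nw = 0.6 × 60 × 1.5 = 54 ksi.
R_n/Ω = (54 × 3.535) / 2.0 = 95.44 kips.

R_n/Ω ≈ 95.4 kips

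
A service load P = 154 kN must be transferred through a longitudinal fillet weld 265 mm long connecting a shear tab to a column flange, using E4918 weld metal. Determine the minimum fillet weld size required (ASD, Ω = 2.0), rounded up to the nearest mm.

w = 6 mm

E49XX → F_EXX = 490 MPa.
Total weld length L = 265 mm.
Required throat t_e = P × Ω / (0.6 F_EXX × L) = 154 × 2.0 / (0.6 × 490 × 265 × 10⁻³) = 3.953 mm.
Required leg w = t_e / 0.707 = 5.592 mm → use 6 mm.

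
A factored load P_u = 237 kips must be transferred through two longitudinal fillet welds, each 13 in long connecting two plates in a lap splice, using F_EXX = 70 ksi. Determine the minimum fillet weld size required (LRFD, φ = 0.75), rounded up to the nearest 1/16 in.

Total weld length L = 26 in.
Required throat t_e = P_u / (φ × 0.6 F_EXX × L) = 237 / (0.75 × 0.6 × 70 × 26) = 0.2894 in.
Required leg w = t_e / 0.707 = 0.4093 in → use 7/16 in.

w = 7/16 in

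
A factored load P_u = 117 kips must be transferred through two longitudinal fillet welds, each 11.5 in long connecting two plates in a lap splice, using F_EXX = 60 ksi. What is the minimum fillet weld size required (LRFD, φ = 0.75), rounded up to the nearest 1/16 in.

w = 5/16 in

Total weld length L = 23 in.
Required throat t_e = P_u / (φ × 0.6 F_EXX × L) = 117 / (0.75 × 0.6 × 60 × 23) = 0.1884 in.
Required leg w = t_e / 0.707 = 0.2665 in → use 5/16 in.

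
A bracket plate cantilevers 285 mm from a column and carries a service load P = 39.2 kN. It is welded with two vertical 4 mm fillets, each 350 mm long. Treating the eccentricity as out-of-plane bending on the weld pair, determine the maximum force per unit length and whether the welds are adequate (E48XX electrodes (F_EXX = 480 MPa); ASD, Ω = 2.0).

L_w = 2 × 350 = 700 mm; section modulus (unit throat) S = 2 × L²/6 = 40830 mm².
Direct shear f_v = P/L_w = 39.2×10³/700 = 56 N/mm.
Moment M = P × e = 39.2×10³ × 285 = 11172000 N·mm; bending f_b = M/S = 273.6 N/mm.
f_max = √(f_v² + f_b²) = √(56² + 273.6²) = 279.3 N/mm.
r_n/Ω = (1/2.0) × 0.6 × 480 × (0.707 × 4) = 407.2 N/mm → adequate.

f_max ≈ 279 N/mm; adequate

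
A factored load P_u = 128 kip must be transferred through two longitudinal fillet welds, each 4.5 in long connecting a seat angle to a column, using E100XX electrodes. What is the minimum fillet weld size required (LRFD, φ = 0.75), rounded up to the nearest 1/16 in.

E100XX → F_EXX = 100 ksi.
Total weld length L = 9 in.
Required throat t_e = P_u / (φ × 0.6 F_EXX × L) = 128 / (0.75 × 0.6 × 100 × 9) = 0.316 in.
Required leg w = t_e / 0.707 = 0.447 in → use 1/2 in.

w = 1/2 in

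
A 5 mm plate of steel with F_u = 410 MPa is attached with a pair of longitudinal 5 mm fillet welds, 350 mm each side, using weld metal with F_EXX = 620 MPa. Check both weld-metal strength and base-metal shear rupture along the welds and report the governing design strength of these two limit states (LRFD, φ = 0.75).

t_e = 0.707 × 5 = 3.535 mm; L = 700 mm.
Weld metal: φR_n = 0.75 × 0.6 × 620 × 3.535 × 700 × 10⁻³ = 690.4 kN.
Base metal (shear rupture): φR_n = 0.75 × 0.6 × 410 × 5 × 700 × 10⁻³ = 645.8 kN.
Governing: base-metal shear rupture.

φR_n ≈ 646 kN (base-metal shear rupture governs)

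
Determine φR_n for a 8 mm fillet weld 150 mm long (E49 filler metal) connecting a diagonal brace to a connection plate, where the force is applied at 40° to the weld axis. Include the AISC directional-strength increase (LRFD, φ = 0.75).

φR_n ≈ 235 kN

E49XX → F_EXX = 490 MPa.
t_e = 0.707 × 8 = 5.656 mm; A_we = 5.656 × 150 = 848.4 mm².
Directional factor: 1.0 + 0.5 sin^1.5(40°) = 1.258.
F_nw = 0.6 × 490 × 1.258 = 369.8 MPa.
φR_n = 0.75 × 369.8 × 848.4 × 10⁻³ = 235.3 kN.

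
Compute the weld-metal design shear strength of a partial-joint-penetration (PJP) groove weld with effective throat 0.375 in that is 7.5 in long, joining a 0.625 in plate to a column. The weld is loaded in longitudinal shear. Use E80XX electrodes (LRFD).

φR_n ≈ 101 kip

E80XX → F_EXX = 80 ksi.
Effective throat (given) t_e = 0.375 in.
A_we = 0.375 × 7.5 = 2.812 in².
F_nw = 0.6 F_EXX = 48 ksi.
φR_n = 0.75 × 48 × 2.812 = 101.2 kip.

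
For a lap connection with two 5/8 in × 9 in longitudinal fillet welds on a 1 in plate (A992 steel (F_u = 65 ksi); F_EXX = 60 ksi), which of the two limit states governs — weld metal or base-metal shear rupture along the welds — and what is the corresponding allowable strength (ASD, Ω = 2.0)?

t_e = 0.707 × 0.625 = 0.4419 in; L = 18 in.
Weld metal: R_n/Ω = (1/2.0) × 0.6 × 60 × 0.4419 × 18 = 143.2 kips.
Base metal (shear rupture): R_n/Ω = (1/2.0) × 0.6 × 65 × 1 × 18 = 351 kips.
Governing: weld metal.

R_n/Ω ≈ 143 kips (weld metal governs)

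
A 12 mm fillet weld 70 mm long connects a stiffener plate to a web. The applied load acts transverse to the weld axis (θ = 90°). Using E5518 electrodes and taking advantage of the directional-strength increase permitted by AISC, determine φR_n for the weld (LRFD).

E55XX → F_EXX = 550 MPa.
t_e = 0.707 × 12 = 8.484 mm; A_we = 8.484 × 70 = 593.9 mm².
Directional factor: 1.0 + 0.5 sin^1.5(90°) = 1.5.
F_nw = 0.6 × 550 × 1.5 = 495 MPa.
φR_n = 0.75 × 495 × 593.9 × 10⁻³ = 220.5 kN.

φR_n ≈ 220 kN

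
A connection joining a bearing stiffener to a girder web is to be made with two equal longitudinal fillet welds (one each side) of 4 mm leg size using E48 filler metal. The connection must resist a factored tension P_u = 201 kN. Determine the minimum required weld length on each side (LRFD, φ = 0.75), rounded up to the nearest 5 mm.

E48XX → F_EXX = 480 MPa.
Throat t_e = 0.707 × 4 = 2.828 mm.
φr_n = 0.75 × 0.6 × 480 × 2.828 × 10⁻³ = 0.6108 kN/mm.
L_req = P_u / φr_n = 201 / 0.6108 = 329.1 mm total.
Per side: 329.1 / 2 = 164.5 mm.
Round up → use L = 165 mm on each side.

L = 165 mm on each side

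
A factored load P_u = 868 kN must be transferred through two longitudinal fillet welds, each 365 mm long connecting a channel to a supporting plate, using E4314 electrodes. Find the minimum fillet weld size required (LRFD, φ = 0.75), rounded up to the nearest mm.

E43XX → F_EXX = 430 MPa.
Total weld length L = 730 mm.
Required throat t_e = P_u / (φ × 0.6 F_EXX × L) = 868 / (0.75 × 0.6 × 430 × 730 × 10⁻³) = 6.145 mm.
Required leg w = t_e / 0.707 = 8.692 mm → use 9 mm.

w = 9 mm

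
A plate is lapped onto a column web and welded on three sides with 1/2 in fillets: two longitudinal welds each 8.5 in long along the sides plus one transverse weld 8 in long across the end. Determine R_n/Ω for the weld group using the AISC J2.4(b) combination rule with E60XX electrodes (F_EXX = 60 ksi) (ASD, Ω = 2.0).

t_e = 0.707 × 0.5 = 0.3535 in.
R_nwl = 0.6 × 60 × 0.3535 × 17 = 216.3 kips (longitudinal, 2 welds).
R_nwt = 0.6 × 60 × 0.3535 × 8 = 101.8 kips (transverse, base value).
(i) R_nwl + R_nwt = 318.1 kips; (ii) 0.85 R_nwl + 1.5 R_nwt = 336.6 kips.
R_n = max = 336.6 kips [governs: (ii)]; R_n/Ω = 168.3 kips.

R_n/Ω ≈ 168 kips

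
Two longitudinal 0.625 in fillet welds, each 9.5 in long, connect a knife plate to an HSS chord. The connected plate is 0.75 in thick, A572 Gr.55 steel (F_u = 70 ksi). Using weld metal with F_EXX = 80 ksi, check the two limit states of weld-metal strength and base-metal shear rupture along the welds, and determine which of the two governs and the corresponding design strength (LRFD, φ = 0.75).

φR_n ≈ 302 kips (weld metal governs)

t_e = 0.707 × 0.625 = 0.4419 in; L = 19 in.
Weld metal: φR_n = 0.75 × 0.6 × 80 × 0.4419 × 19 = 302.2 kips.
Base metal (shear rupture): φR_n = 0.75 × 0.6 × 70 × 0.75 × 19 = 448.9 kips.
Governing: weld metal.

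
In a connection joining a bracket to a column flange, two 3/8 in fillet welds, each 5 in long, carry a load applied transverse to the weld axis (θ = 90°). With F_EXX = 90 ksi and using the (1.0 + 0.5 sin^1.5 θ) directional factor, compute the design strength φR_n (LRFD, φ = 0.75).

φR_n ≈ 161 kips

t_e = 0.707 × 0.375 = 0.2651 in; A_we = 0.2651 × 10 = 2.651 in².
Directional factor: 1.0 + 0.5 sin^1.5(90°) = 1.5.
F_nw = 0.6 × 90 × 1.5 = 81 ksi.
φR_n = 0.75 × 81 × 2.651 = 161.1 kips.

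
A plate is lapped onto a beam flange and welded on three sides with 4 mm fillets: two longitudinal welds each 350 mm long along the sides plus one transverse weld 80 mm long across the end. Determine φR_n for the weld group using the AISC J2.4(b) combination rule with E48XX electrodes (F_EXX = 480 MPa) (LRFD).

t_e = 0.707 × 4 = 2.828 mm.
R_nwl = 0.6 × 480 × 2.828 × 700 × 10⁻³ = 570.1 kN (longitudinal, 2 welds).
R_nwt = 0.6 × 480 × 2.828 × 80 × 10⁻³ = 65.16 kN (transverse, base value).
(i) R_nwl + R_nwt = 635.3 kN; (ii) 0.85 R_nwl + 1.5 R_nwt = 582.3 kN.
R_n = max = 635.3 kN [governs: (i)]; φR_n = 476.5 kN.

φR_n ≈ 476 kN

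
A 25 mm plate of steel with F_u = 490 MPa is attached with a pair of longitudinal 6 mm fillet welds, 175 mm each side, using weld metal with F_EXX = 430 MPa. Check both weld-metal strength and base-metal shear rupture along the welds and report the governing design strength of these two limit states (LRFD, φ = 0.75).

t_e = 0.707 × 6 = 4.242 mm; L = 350 mm.
Weld metal: φR_n = 0.75 × 0.6 × 430 × 4.242 × 350 × 10⁻³ = 287.3 kN.
Base metal (shear rupture): φR_n = 0.75 × 0.6 × 490 × 25 × 350 × 10⁻³ = 1929 kN.
Governing: weld metal.

φR_n ≈ 287 kN (weld metal governs)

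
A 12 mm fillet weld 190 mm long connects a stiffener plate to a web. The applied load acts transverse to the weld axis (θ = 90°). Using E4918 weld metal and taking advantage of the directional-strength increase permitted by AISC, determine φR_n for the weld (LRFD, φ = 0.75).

E49XX → F_EXX = 490 MPa.
t_e = 0.707 × 12 = 8.484 mm; A_we = 8.484 × 190 = 1612 mm².
Directional factor: 1.0 + 0.5 sin^1.5(90°) = 1.5.
F_nw = 0.6 × 490 × 1.5 = 441 MPa.
φR_n = 0.75 × 441 × 1612 × 10⁻³ = 533.2 kN.

φR_n ≈ 533 kN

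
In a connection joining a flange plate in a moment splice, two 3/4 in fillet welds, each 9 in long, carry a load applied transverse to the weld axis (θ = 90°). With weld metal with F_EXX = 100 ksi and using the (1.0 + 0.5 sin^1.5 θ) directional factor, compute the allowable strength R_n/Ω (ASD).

R_n/Ω ≈ 430 kips

t_e = 0.707 × 0.75 = 0.5302 in; A_we = 0.5302 × 18 = 9.544 in².
Directional factor: 1.0 + 0.5 sin^1.5(90°) = 1.5.
F_nw = 0.6 × 100 × 1.5 = 90 ksi.
R_n/Ω = (90 × 9.544) / 2.0 = 429.5 kips.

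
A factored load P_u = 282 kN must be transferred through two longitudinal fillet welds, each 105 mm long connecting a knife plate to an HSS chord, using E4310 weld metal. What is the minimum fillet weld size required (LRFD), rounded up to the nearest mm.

E43XX → F_EXX = 430 MPa.
Total weld length L = 210 mm.
Required throat t_e = P_u / (φ × 0.6 F_EXX × L) = 282 / (0.75 × 0.6 × 430 × 210 × 10⁻³) = 6.94 mm.
Required leg w = t_e / 0.707 = 9.816 mm → use 10 mm.

w = 10 mm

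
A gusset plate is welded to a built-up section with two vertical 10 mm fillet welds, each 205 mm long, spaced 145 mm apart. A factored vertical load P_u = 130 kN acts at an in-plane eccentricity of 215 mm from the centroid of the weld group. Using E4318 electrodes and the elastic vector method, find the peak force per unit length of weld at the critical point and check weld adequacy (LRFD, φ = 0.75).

E43XX → F_EXX = 430 MPa.
Total weld length L_w = 410 mm. Treat welds as unit-width lines.
Polar moment about centroid: J = 2[d³/12 + d(b/2)²] = 2[205³/12 + 205×72.5²] = 3591000 mm³.
Direct shear f_v = P/L_w = 130×10³ / 410 = 317.1 N/mm (vertical).
Torsion M = P·e = 130×10³ × 215 = 27950000 N·mm.
Critical point at (x, y) = (72.5, 102.5) from centroid. f_tx = M·y/J = 797.8 N/mm; f_ty = M·x/J = 564.3 N/mm.
Resultant f_max = √[f_tx² + (f_v + f_ty)²] = √[797.8² + (317.1 + 564.3)²] = 1189 N/mm.
Capacity per unit length: φr_n = 0.75 × 0.6 × 430 × (0.707 × 10) = 1368 N/mm.
1189 ≤ 1368 → adequate.

f_max ≈ 1190 N/mm; adequate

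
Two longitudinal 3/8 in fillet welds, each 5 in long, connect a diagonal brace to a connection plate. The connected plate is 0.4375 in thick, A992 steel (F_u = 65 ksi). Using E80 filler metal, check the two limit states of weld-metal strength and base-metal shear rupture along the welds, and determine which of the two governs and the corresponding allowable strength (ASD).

E80XX → F_EXX = 80 ksi.
t_e = 0.707 × 0.375 = 0.2651 in; L = 10 in.
Weld metal: R_n/Ω = (1/2.0) × 0.6 × 80 × 0.2651 × 10 = 63.63 kips.
Base metal (shear rupture): R_n/Ω = (1/2.0) × 0.6 × 65 × 0.4375 × 10 = 85.31 kips.
Governing: weld metal.

R_n/Ω ≈ 63.6 kips (weld metal governs)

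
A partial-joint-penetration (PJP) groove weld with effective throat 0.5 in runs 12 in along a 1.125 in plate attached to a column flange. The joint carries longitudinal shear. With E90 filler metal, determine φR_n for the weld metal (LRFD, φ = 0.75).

φR_n ≈ 243 kips

E90XX → F_EXX = 90 ksi.
Effective throat (given) t_e = 0.5 in.
A_we = 0.5 × 12 = 6 in².
F_nw = 0.6 F_EXX = 54 ksi.
φR_n = 0.75 × 54 × 6 = 243 kips.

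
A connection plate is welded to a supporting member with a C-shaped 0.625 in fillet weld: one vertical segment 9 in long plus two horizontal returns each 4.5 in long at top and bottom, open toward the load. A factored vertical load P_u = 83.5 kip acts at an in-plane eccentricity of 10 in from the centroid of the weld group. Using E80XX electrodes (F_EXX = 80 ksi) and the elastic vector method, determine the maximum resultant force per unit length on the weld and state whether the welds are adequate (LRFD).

f_max ≈ 19.9 kip/in; NOT adequate

Total weld length L_w = 18 in. Treat welds as unit-width lines.
Centroid: x̄ = 2×4.5×2.25 / 18 = 1.125 in from the vertical weld.
Polar moment about centroid: J = I_x + I_y = [9³/12 + 2×4.5×4.5²] + [9×1.125² + 2(4.5³/12 + 4.5×1.125²)] = 281 in³.
Direct shear f_v = P/L_w = 83.5 / 18 = 4.639 kip/in (vertical).
Torsion M = P·e = 83.5 × 10 = 835 kip·in.
Critical point at (x, y) = (3.375, 4.5) from centroid. f_tx = M·y/J = 13.37 kip/in; f_ty = M·x/J = 10.03 kip/in.
Resultant f_max = √[f_tx² + (f_v + f_ty)²] = √[13.37² + (4.639 + 10.03)²] = 19.85 kip/in.
Capacity per unit length: φr_n = 0.75 × 0.6 × 80 × (0.707 × 0.625) = 15.91 kip/in.
19.85 > 15.91 → NOT adequate.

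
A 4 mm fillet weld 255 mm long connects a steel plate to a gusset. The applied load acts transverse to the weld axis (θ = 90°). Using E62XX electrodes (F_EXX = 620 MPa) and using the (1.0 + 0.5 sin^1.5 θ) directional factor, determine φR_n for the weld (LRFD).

t_e = 0.707 × 4 = 2.828 mm; A_we = 2.828 × 255 = 721.1 mm².
Directional factor: 1.0 + 0.5 sin^1.5(90°) = 1.5.
F_nw = 0.6 × 620 × 1.5 = 558 MPa.
φR_n = 0.75 × 558 × 721.1 × 10⁻³ = 301.8 kN.

φR_n ≈ 302 kN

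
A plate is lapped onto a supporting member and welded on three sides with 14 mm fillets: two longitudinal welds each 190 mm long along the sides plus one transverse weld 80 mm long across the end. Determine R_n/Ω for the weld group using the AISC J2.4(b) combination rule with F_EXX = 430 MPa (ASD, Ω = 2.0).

t_e = 0.707 × 14 = 9.898 mm.
R_nwl = 0.6 × 430 × 9.898 × 380 × 10⁻³ = 970.4 kN (longitudinal, 2 welds).
R_nwt = 0.6 × 430 × 9.898 × 80 × 10⁻³ = 204.3 kN (transverse, base value).
(i) R_nwl + R_nwt = 1175 kN; (ii) 0.85 R_nwl + 1.5 R_nwt = 1131 kN.
R_n = max = 1175 kN [governs: (i)]; R_n/Ω = 587.3 kN.

R_n/Ω ≈ 587 kN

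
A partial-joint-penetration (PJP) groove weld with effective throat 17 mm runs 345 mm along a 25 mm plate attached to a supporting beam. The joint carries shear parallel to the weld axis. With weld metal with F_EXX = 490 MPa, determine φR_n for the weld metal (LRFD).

φR_n ≈ 1290 kN

Effective throat (given) t_e = 17 mm.
A_we = 17 × 345 = 5865 mm².
F_nw = 0.6 F_EXX = 294 MPa.
φR_n = 0.75 × 294 × 5865 × 10⁻³ = 1293 kN.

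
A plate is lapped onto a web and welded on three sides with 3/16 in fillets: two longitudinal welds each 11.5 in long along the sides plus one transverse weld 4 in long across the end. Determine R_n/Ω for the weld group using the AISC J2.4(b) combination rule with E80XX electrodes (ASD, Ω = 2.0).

R_n/Ω ≈ 85.9 kips

E80XX → F_EXX = 80 ksi.
t_e = 0.707 × 0.1875 = 0.1326 in.
R_nwl = 0.6 × 80 × 0.1326 × 23 = 146.3 kips (longitudinal, 2 welds).
R_nwt = 0.6 × 80 × 0.1326 × 4 = 25.45 kips (transverse, base value).
(i) R_nwl + R_nwt = 171.8 kips; (ii) 0.85 R_nwl + 1.5 R_nwt = 162.6 kips.
R_n = max = 171.8 kips [governs: (i)]; R_n/Ω = 85.9 kips.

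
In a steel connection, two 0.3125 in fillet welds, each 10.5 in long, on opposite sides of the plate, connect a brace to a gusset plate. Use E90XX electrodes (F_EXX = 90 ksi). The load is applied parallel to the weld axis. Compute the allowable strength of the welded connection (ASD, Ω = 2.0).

R_n/Ω ≈ 125 kips

Effective throat t_e = 0.707 × 0.3125 = 0.2209 in.
Total length L = 21 in; A_we = 0.2209 × 21 = 4.64 in².
F_nw = 0.6 F_EXX = 0.6 × 90 = 54 ksi.
R_n = 54 × 4.64 = 250.5 kips; R_n/Ω = 250.5/2.0 = 125.3 kips.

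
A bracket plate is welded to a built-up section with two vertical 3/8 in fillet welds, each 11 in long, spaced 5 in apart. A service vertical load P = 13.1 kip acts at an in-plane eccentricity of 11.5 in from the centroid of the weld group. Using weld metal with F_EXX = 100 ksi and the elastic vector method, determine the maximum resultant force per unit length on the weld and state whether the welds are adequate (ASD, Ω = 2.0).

f_max ≈ 2.83 kip/in; adequate

Total weld length L_w = 22 in. Treat welds as unit-width lines.
Polar moment about centroid: J = 2[d³/12 + d(b/2)²] = 2[11³/12 + 11×2.5²] = 359.3 in³.
Direct shear f_v = P/L_w = 13.1 / 22 = 0.5955 kip/in (vertical).
Torsion M = P·e = 13.1 × 11.5 = 150.65 kip·in.
Critical point at (x, y) = (2.5, 5.5) from centroid. f_tx = M·y/J = 2.306 kip/in; f_ty = M·x/J = 1.048 kip/in.
Resultant f_max = √[f_tx² + (f_v + f_ty)²] = √[2.306² + (0.5955 + 1.048)²] = 2.832 kip/in.
Capacity per unit length: r_n/Ω = (1/2.0) × 0.6 × 100 × (0.707 × 0.375) = 7.954 kip/in.
2.832 ≤ 7.954 → adequate.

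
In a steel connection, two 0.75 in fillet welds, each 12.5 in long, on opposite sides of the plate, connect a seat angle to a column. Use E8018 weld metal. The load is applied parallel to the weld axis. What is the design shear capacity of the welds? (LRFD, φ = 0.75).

E80XX → F_EXX = 80 ksi.
Effective throat t_e = 0.707 × 0.75 = 0.5302 in.
Total length L = 25 in; A_we = 0.5302 × 25 = 13.26 in².
F_nw = 0.6 F_EXX = 0.6 × 80 = 48 ksi.
φR_n = 0.75 × 48 × 13.26 = 477.2 kip.

φR_n ≈ 477 kip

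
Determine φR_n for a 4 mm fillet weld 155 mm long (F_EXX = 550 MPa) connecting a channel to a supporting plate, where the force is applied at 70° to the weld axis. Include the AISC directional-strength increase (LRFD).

φR_n ≈ 158 kN

t_e = 0.707 × 4 = 2.828 mm; A_we = 2.828 × 155 = 438.3 mm².
Directional factor: 1.0 + 0.5 sin^1.5(70°) = 1.455.
F_nw = 0.6 × 550 × 1.455 = 480.3 MPa.
φR_n = 0.75 × 480.3 × 438.3 × 10⁻³ = 157.9 kN.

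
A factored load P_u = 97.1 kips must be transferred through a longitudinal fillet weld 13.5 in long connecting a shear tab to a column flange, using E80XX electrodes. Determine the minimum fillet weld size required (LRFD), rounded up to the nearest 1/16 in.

w = 5/16 in

E80XX → F_EXX = 80 ksi.
Total weld length L = 13.5 in.
Required throat t_e = P_u / (φ × 0.6 F_EXX × L) = 97.1 / (0.75 × 0.6 × 80 × 13.5) = 0.1998 in.
Required leg w = t_e / 0.707 = 0.2826 in → use 5/16 in.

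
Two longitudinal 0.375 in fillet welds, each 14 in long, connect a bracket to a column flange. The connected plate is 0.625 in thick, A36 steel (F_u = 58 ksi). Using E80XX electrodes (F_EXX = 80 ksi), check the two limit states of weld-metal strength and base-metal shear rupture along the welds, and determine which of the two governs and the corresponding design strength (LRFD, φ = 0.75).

φR_n ≈ 267 kip (weld metal governs)

t_e = 0.707 × 0.375 = 0.2651 in; L = 28 in.
Weld metal: φR_n = 0.75 × 0.6 × 80 × 0.2651 × 28 = 267.2 kip.
Base metal (shear rupture): φR_n = 0.75 × 0.6 × 58 × 0.625 × 28 = 456.8 kip.
Governing: weld metal.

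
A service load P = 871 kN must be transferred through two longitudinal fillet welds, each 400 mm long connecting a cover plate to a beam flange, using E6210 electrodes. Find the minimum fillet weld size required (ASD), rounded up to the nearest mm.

E62XX → F_EXX = 620 MPa.
Total weld length L = 800 mm.
Required throat t_e = P × Ω / (0.6 F_EXX × L) = 871 × 2.0 / (0.6 × 620 × 800 × 10⁻³) = 5.853 mm.
Required leg w = t_e / 0.707 = 8.279 mm → use 9 mm.

w = 9 mm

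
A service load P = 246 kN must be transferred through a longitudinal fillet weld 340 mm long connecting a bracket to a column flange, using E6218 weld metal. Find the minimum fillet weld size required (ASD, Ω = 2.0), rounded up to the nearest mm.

E62XX → F_EXX = 620 MPa.
Total weld length L = 340 mm.
Required throat t_e = P × Ω / (0.6 F_EXX × L) = 246 × 2.0 / (0.6 × 620 × 340 × 10⁻³) = 3.89 mm.
Required leg w = t_e / 0.707 = 5.502 mm → use 6 mm.

w = 6 mm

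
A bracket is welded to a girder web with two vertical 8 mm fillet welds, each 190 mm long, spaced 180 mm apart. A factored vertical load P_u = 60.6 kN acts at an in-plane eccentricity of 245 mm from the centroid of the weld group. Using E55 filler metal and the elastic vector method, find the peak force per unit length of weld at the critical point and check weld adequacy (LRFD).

E55XX → F_EXX = 550 MPa.
Total weld length L_w = 380 mm. Treat welds as unit-width lines.
Polar moment about centroid: J = 2[d³/12 + d(b/2)²] = 2[190³/12 + 190×90²] = 4221000 mm³.
Direct shear f_v = P/L_w = 60.6×10³ / 380 = 159.5 N/mm (vertical).
Torsion M = P·e = 60.6×10³ × 245 = 14847000 N·mm.
Critical point at (x, y) = (90, 95) from centroid. f_tx = M·y/J = 334.1 N/mm; f_ty = M·x/J = 316.6 N/mm.
Resultant f_max = √[f_tx² + (f_v + f_ty)²] = √[334.1² + (159.5 + 316.6)²] = 581.6 N/mm.
Capacity per unit length: φr_n = 0.75 × 0.6 × 550 × (0.707 × 8) = 1400 N/mm.
581.6 ≤ 1400 → adequate.

f_max ≈ 582 N/mm; adequate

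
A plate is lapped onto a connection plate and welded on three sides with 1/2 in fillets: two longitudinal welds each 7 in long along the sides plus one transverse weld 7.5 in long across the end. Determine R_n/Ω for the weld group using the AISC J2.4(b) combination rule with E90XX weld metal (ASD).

R_n/Ω ≈ 221 kip

E90XX → F_EXX = 90 ksi.
t_e = 0.707 × 0.5 = 0.3535 in.
R_nwl = 0.6 × 90 × 0.3535 × 14 = 267.2 kip (longitudinal, 2 welds).
R_nwt = 0.6 × 90 × 0.3535 × 7.5 = 143.2 kip (transverse, base value).
(i) R_nwl + R_nwt = 410.4 kip; (ii) 0.85 R_nwl + 1.5 R_nwt = 441.9 kip.
R_n = max = 441.9 kip [governs: (ii)]; R_n/Ω = 221 kip.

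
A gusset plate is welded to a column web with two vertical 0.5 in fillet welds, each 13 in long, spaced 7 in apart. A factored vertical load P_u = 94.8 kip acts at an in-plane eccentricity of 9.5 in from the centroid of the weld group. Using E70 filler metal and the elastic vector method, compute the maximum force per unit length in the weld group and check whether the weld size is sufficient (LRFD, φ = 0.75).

E70XX → F_EXX = 70 ksi.
Total weld length L_w = 26 in. Treat welds as unit-width lines.
Polar moment about centroid: J = 2[d³/12 + d(b/2)²] = 2[13³/12 + 13×3.5²] = 684.7 in³.
Direct shear f_v = P/L_w = 94.8 / 26 = 3.646 kip/in (vertical).
Torsion M = P·e = 94.8 × 9.5 = 900.6 kip·in.
Critical point at (x, y) = (3.5, 6.5) from centroid. f_tx = M·y/J = 8.55 kip/in; f_ty = M·x/J = 4.604 kip/in.
Resultant f_max = √[f_tx² + (f_v + f_ty)²] = √[8.55² + (3.646 + 4.604)²] = 11.88 kip/in.
Capacity per unit length: φr_n = 0.75 × 0.6 × 70 × (0.707 × 0.5) = 11.14 kip/in.
11.88 > 11.14 → NOT adequate.

f_max ≈ 11.9 kip/in; NOT adequate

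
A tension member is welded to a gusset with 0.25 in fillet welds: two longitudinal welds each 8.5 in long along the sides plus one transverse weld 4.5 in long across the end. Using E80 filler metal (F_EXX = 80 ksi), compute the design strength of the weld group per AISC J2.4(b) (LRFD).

t_e = 0.707 × 0.25 = 0.1767 in.
R_nwl = 0.6 × 80 × 0.1767 × 17 = 144.2 kip (longitudinal, 2 welds).
R_nwt = 0.6 × 80 × 0.1767 × 4.5 = 38.18 kip (transverse, base value).
(i) R_nwl + R_nwt = 182.4 kip; (ii) 0.85 R_nwl + 1.5 R_nwt = 179.9 kip.
R_n = max = 182.4 kip [governs: (i)]; φR_n = 136.8 kip.

φR_n ≈ 137 kip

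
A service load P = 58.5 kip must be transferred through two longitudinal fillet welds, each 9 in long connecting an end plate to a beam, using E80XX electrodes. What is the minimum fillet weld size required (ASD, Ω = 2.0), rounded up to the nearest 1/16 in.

w = 1/4 in

E80XX → F_EXX = 80 ksi.
Total weld length L = 18 in.
Required throat t_e = P × Ω / (0.6 F_EXX × L) = 58.5 × 2.0 / (0.6 × 80 × 18) = 0.1354 in.
Required leg w = t_e / 0.707 = 0.1915 in → use 1/4 in.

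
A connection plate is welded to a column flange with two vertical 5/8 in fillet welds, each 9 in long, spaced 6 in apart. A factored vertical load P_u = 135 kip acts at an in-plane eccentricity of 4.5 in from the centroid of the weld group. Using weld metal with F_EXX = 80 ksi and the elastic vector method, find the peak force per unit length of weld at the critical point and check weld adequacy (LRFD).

f_max ≈ 16.9 kip/in; NOT adequate

Total weld length L_w = 18 in. Treat welds as unit-width lines.
Polar moment about centroid: J = 2[d³/12 + d(b/2)²] = 2[9³/12 + 9×3²] = 283.5 in³.
Direct shear f_v = P/L_w = 135 / 18 = 7.5 kip/in (vertical).
Torsion M = P·e = 135 × 4.5 = 607.5 kip·in.
Critical point at (x, y) = (3, 4.5) from centroid. f_tx = M·y/J = 9.643 kip/in; f_ty = M·x/J = 6.429 kip/in.
Resultant f_max = √[f_tx² + (f_v + f_ty)²] = √[9.643² + (7.5 + 6.429)²] = 16.94 kip/in.
Capacity per unit length: φr_n = 0.75 × 0.6 × 80 × (0.707 × 0.625) = 15.91 kip/in.
16.94 > 15.91 → NOT adequate.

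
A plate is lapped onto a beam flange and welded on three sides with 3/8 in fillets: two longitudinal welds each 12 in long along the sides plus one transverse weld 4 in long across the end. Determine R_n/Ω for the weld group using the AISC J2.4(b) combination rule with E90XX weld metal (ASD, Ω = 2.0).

R_n/Ω ≈ 200 kip

E90XX → F_EXX = 90 ksi.
t_e = 0.707 × 0.375 = 0.2651 in.
R_nwl = 0.6 × 90 × 0.2651 × 24 = 343.6 kip (longitudinal, 2 welds).
R_nwt = 0.6 × 90 × 0.2651 × 4 = 57.27 kip (transverse, base value).
(i) R_nwl + R_nwt = 400.9 kip; (ii) 0.85 R_nwl + 1.5 R_nwt = 378 kip.
R_n = max = 400.9 kip [governs: (i)]; R_n/Ω = 200.4 kip.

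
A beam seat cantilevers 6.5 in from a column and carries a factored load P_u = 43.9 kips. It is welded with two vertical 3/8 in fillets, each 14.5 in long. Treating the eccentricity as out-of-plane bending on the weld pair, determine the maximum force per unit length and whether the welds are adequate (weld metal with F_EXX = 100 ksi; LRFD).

L_w = 2 × 14.5 = 29 in; section modulus (unit throat) S = 2 × L²/6 = 70.08 in².
Direct shear f_v = P/L_w = 43.9/29 = 1.514 kip/in.
Moment M = P × e = 43.9 × 6.5 = 285.35 kip·in; bending f_b = M/S = 4.072 kip/in.
f_max = √(f_v² + f_b²) = √(1.514² + 4.072²) = 4.344 kip/in.
φr_n = 0.75 × 0.6 × 100 × (0.707 × 0.375) = 11.93 kip/in → adequate.

f_max ≈ 4.34 kip/in; adequate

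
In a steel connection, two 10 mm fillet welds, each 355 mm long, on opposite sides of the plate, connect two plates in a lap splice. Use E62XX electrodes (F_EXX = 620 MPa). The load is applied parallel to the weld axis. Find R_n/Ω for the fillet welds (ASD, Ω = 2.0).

Effective throat t_e = 0.707 × 10 = 7.07 mm.
Total length L = 710 mm; A_we = 7.07 × 710 = 5020 mm².
F_nw = 0.6 F_EXX = 0.6 × 620 = 372 MPa.
R_n = 372 × 5020 × 10⁻³ = 1867 kN; R_n/Ω = 1867/2.0 = 933.7 kN.

R_n/Ω ≈ 934 kN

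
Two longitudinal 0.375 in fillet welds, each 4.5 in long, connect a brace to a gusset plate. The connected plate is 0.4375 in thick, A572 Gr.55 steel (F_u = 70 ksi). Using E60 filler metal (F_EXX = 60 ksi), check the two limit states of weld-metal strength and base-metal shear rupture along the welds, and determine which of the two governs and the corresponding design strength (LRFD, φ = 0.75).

φR_n ≈ 64.4 kip (weld metal governs)

t_e = 0.707 × 0.375 = 0.2651 in; L = 9 in.
Weld metal: φR_n = 0.75 × 0.6 × 60 × 0.2651 × 9 = 64.43 kip.
Base metal (shear rupture): φR_n = 0.75 × 0.6 × 70 × 0.4375 × 9 = 124 kip.
Governing: weld metal.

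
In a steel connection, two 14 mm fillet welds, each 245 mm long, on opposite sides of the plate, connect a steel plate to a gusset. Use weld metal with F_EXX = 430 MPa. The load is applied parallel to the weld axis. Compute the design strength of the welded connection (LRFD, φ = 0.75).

Effective throat t_e = 0.707 × 14 = 9.898 mm.
Total length L = 490 mm; A_we = 9.898 × 490 = 4850 mm².
F_nw = 0.6 F_EXX = 0.6 × 430 = 258 MPa.
φR_n = 0.75 × 258 × 4850 × 10⁻³ = 938.5 kN.

φR_n ≈ 938 kN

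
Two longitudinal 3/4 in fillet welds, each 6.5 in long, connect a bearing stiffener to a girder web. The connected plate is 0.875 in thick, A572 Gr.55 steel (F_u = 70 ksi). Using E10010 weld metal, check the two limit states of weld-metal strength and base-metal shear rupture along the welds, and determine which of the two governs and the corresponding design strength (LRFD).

E100XX → F_EXX = 100 ksi.
t_e = 0.707 × 0.75 = 0.5302 in; L = 13 in.
Weld metal: φR_n = 0.75 × 0.6 × 100 × 0.5302 × 13 = 310.2 kip.
Base metal (shear rupture): φR_n = 0.75 × 0.6 × 70 × 0.875 × 13 = 358.3 kip.
Governing: weld metal.

φR_n ≈ 310 kip (weld metal governs)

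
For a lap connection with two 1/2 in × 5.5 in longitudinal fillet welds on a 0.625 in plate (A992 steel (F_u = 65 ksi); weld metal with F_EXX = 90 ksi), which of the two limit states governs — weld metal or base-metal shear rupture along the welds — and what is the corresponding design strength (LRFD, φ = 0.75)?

t_e = 0.707 × 0.5 = 0.3535 in; L = 11 in.
Weld metal: φR_n = 0.75 × 0.6 × 90 × 0.3535 × 11 = 157.5 kips.
Base metal (shear rupture): φR_n = 0.75 × 0.6 × 65 × 0.625 × 11 = 201.1 kips.
Governing: weld metal.

φR_n ≈ 157 kips (weld metal governs)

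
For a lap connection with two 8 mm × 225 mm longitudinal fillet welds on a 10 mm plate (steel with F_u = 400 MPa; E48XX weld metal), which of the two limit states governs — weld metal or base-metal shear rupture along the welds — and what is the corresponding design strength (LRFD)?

φR_n ≈ 550 kN (weld metal governs)

E48XX → F_EXX = 480 MPa.
t_e = 0.707 × 8 = 5.656 mm; L = 450 mm.
Weld metal: φR_n = 0.75 × 0.6 × 480 × 5.656 × 450 × 10⁻³ = 549.8 kN.
Base metal (shear rupture): φR_n = 0.75 × 0.6 × 400 × 10 × 450 × 10⁻³ = 810 kN.
Governing: weld metal.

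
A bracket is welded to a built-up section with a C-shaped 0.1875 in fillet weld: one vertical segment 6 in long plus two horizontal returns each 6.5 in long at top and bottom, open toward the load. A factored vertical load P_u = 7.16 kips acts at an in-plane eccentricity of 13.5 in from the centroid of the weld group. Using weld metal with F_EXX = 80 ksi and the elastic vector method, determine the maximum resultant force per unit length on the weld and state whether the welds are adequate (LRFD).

f_max ≈ 2.57 kip/in; adequate

Total weld length L_w = 19 in. Treat welds as unit-width lines.
Centroid: x̄ = 2×6.5×3.25 / 19 = 2.224 in from the vertical weld.
Polar moment about centroid: J = I_x + I_y = [6³/12 + 2×6.5×3²] + [6×2.224² + 2(6.5³/12 + 6.5×1.026²)] = 224.1 in³.
Direct shear f_v = P/L_w = 7.16 / 19 = 0.3768 kip/in (vertical).
Torsion M = P·e = 7.16 × 13.5 = 96.66 kip·in.
Critical point at (x, y) = (4.276, 3) from centroid. f_tx = M·y/J = 1.294 kip/in; f_ty = M·x/J = 1.844 kip/in.
Resultant f_max = √[f_tx² + (f_v + f_ty)²] = √[1.294² + (0.3768 + 1.844)²] = 2.57 kip/in.
Capacity per unit length: φr_n = 0.75 × 0.6 × 80 × (0.707 × 0.1875) = 4.772 kip/in.
2.57 ≤ 4.772 → adequate.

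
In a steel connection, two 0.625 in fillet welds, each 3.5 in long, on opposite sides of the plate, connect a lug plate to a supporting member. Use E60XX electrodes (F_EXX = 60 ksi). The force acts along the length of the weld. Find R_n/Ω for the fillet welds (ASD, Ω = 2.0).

R_n/Ω ≈ 55.7 kips

Effective throat t_e = 0.707 × 0.625 = 0.4419 in.
Total length L = 7 in; A_we = 0.4419 × 7 = 3.093 in².
F_nw = 0.6 F_EXX = 0.6 × 60 = 36 ksi.
R_n = 36 × 3.093 = 111.4 kips; R_n/Ω = 111.4/2.0 = 55.68 kips.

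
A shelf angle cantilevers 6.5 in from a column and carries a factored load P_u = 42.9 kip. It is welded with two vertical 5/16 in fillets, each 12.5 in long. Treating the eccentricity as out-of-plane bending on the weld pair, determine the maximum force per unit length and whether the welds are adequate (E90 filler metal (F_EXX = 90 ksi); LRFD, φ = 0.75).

L_w = 2 × 12.5 = 25 in; section modulus (unit throat) S = 2 × L²/6 = 52.08 in².
Direct shear f_v = P/L_w = 42.9/25 = 1.716 kip/in.
Moment M = P × e = 42.9 × 6.5 = 278.85 kip·in; bending f_b = M/S = 5.354 kip/in.
f_max = √(f_v² + f_b²) = √(1.716² + 5.354²) = 5.622 kip/in.
φr_n = 0.75 × 0.6 × 90 × (0.707 × 0.3125) = 8.948 kip/in → adequate.

f_max ≈ 5.62 kip/in; adequate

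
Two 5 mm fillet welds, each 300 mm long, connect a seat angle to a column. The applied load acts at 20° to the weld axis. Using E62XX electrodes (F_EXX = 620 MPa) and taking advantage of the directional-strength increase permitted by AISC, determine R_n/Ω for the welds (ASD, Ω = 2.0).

t_e = 0.707 × 5 = 3.535 mm; A_we = 3.535 × 600 = 2121 mm².
Directional factor: 1.0 + 0.5 sin^1.5(20°) = 1.1.
F_nw = 0.6 × 620 × 1.1 = 409.2 MPa.
R_n/Ω = (409.2 × 2121) / 2.0 × 10⁻³ = 434 kN.

R_n/Ω ≈ 434 kN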